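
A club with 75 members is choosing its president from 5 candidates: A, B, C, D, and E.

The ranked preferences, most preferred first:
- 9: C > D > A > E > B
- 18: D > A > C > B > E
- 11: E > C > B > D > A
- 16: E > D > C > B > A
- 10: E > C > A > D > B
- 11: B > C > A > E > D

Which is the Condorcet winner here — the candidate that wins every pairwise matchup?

C vs A: 57–18
C vs B: 64–11
C vs D: 41–34
C vs E: 38–37
C beats every other candidate.

C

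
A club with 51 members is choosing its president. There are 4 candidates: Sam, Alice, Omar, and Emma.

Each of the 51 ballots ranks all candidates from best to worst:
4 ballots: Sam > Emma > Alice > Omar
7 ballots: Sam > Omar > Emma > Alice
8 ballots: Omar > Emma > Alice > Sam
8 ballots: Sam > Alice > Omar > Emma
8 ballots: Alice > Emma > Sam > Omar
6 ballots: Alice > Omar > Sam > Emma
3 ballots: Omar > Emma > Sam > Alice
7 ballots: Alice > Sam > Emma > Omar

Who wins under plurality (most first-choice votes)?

First-place votes: Sam 19, Alice 21, Omar 11, Emma 0.

Alice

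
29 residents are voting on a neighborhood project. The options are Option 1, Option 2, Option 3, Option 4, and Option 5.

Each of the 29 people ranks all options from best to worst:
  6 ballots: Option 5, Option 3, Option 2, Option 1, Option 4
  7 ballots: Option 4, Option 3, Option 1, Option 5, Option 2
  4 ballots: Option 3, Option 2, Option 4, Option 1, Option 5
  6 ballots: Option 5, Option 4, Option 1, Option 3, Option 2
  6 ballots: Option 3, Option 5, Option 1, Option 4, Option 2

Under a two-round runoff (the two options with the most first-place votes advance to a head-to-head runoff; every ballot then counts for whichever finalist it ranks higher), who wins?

Option 3

Round 1 first-place votes: Option 1 0, Option 2 0, Option 3 10, Option 4 7, Option 5 12. Option 5 and Option 3 advance.
Runoff: Option 5 is ranked above Option 3 on 12 ballots, Option 3 above Option 5 on 17.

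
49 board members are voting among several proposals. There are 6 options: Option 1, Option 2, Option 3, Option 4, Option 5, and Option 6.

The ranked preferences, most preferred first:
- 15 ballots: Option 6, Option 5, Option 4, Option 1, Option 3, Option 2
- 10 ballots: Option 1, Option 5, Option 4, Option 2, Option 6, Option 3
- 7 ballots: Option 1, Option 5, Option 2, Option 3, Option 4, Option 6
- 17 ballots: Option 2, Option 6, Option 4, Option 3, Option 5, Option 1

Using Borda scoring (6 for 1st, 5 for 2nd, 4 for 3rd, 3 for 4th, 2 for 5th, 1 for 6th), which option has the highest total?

Option 1: 15×3 + 10×6 + 7×6 + 17×1 = 164
Option 2: 15×1 + 10×3 + 7×4 + 17×6 = 175
Option 3: 15×2 + 10×1 + 7×3 + 17×3 = 112
Option 4: 15×4 + 10×4 + 7×2 + 17×4 = 182
Option 5: 15×5 + 10×5 + 7×5 + 17×2 = 194
Option 6: 15×6 + 10×2 + 7×1 + 17×5 = 202

Option 6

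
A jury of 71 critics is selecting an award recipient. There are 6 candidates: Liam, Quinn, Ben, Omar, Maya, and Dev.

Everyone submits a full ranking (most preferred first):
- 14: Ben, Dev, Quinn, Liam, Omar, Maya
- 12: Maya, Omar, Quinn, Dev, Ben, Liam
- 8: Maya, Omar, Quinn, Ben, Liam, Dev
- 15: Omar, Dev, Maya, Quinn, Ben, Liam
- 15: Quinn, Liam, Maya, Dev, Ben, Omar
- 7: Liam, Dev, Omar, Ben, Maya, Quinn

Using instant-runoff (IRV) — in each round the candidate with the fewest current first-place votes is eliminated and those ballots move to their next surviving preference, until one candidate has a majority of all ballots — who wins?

Round 1: Liam 7, Quinn 15, Ben 14, Omar 15, Maya 20, Dev 0. Dev eliminated.
Round 2: Liam 7, Quinn 15, Ben 14, Omar 15, Maya 20. Liam eliminated.
Round 3: Quinn 15, Ben 14, Omar 22, Maya 20. Ben eliminated.
Round 4: Quinn 29, Omar 22, Maya 20. Maya eliminated.
Round 5: Quinn 29, Omar 42. Omar has a majority (≥36).

Omar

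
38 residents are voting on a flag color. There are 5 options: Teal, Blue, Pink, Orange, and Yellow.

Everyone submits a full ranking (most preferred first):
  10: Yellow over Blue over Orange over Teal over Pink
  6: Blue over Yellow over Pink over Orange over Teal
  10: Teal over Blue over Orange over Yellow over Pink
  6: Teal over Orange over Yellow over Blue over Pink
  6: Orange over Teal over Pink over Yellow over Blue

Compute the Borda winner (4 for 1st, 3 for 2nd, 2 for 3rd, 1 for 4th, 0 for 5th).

Teal

Teal: 10×1 + 6×0 + 10×4 + 6×4 + 6×3 = 92
Blue: 10×3 + 6×4 + 10×3 + 6×1 + 6×0 = 90
Pink: 10×0 + 6×2 + 10×0 + 6×0 + 6×2 = 24
Orange: 10×2 + 6×1 + 10×2 + 6×3 + 6×4 = 88
Yellow: 10×4 + 6×3 + 10×1 + 6×2 + 6×1 = 86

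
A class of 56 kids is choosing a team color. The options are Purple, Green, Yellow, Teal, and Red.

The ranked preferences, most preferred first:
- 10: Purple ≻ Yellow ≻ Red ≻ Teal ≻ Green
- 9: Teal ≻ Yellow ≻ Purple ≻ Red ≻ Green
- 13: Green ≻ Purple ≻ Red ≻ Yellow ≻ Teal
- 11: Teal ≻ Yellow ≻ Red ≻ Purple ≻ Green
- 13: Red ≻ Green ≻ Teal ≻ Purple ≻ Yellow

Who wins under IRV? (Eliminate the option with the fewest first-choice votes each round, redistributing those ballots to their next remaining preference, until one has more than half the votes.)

Round 1: Purple 10, Green 13, Yellow 0, Teal 20, Red 13. Yellow eliminated.
Round 2: Purple 10, Green 13, Teal 20, Red 13. Purple eliminated.
Round 3: Green 13, Teal 20, Red 23. Green eliminated.
Round 4: Teal 20, Red 36. Red has a majority (≥29).

Red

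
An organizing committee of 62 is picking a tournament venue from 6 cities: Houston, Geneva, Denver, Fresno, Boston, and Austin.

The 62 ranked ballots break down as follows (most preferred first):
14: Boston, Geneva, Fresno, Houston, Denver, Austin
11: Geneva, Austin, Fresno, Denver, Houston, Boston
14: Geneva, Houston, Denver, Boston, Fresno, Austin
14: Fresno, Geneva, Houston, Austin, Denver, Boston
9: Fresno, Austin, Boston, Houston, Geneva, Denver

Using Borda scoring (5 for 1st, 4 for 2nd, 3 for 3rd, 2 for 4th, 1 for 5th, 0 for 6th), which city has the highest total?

Houston: 14×2 + 11×1 + 14×4 + 14×3 + 9×2 = 155
Geneva: 14×4 + 11×5 + 14×5 + 14×4 + 9×1 = 246
Denver: 14×1 + 11×2 + 14×3 + 14×1 + 9×0 = 92
Fresno: 14×3 + 11×3 + 14×1 + 14×5 + 9×5 = 204
Boston: 14×5 + 11×0 + 14×2 + 14×0 + 9×3 = 125
Austin: 14×0 + 11×4 + 14×0 + 14×2 + 9×4 = 108

Geneva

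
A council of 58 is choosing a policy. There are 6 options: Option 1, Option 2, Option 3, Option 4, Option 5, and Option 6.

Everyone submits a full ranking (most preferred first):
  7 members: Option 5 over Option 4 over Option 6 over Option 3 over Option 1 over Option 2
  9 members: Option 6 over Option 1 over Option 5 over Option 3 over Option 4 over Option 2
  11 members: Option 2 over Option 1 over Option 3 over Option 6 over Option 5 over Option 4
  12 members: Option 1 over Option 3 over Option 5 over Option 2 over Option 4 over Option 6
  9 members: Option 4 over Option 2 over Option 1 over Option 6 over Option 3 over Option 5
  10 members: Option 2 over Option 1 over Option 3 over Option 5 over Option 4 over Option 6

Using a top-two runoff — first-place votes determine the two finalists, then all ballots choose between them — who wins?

Round 1 first-place votes: Option 1 12, Option 2 21, Option 3 0, Option 4 9, Option 5 7, Option 6 9. Option 2 and Option 1 advance.
Runoff: Option 2 is ranked above Option 1 on 30 ballots, Option 1 above Option 2 on 28.

Option 2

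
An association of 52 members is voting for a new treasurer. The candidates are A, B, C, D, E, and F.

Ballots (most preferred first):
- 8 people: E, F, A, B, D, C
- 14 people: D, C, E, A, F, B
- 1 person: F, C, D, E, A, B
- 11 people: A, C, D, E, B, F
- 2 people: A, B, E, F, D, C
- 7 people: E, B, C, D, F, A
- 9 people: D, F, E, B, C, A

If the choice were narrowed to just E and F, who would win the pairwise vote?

E is ranked above F on 42 ballots; F above E on 10.

E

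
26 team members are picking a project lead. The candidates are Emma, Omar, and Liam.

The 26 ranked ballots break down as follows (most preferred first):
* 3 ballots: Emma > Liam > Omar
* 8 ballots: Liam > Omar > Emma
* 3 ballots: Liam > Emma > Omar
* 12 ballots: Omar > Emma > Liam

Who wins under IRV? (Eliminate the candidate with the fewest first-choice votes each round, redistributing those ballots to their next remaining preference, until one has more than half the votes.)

Liam

Round 1: Emma 3, Omar 12, Liam 11. Emma eliminated.
Round 2: Omar 12, Liam 14. Liam has a majority (≥14).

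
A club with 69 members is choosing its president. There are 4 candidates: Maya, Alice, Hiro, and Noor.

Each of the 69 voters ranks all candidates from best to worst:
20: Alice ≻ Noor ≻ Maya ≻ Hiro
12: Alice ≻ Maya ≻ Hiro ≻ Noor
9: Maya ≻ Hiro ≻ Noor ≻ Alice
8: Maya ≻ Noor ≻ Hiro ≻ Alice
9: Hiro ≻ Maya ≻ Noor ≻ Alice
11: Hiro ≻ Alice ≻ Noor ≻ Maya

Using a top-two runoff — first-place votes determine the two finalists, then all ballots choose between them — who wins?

Round 1 first-place votes: Maya 17, Alice 32, Hiro 20, Noor 0. Alice and Hiro advance.
Runoff: Alice is ranked above Hiro on 32 ballots, Hiro above Alice on 37.

Hiro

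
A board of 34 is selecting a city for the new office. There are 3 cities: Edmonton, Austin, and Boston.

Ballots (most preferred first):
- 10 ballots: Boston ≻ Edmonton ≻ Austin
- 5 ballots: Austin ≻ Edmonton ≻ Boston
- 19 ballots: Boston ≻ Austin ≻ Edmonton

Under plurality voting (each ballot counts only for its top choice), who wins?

Boston

First-place votes: Edmonton 0, Austin 5, Boston 29.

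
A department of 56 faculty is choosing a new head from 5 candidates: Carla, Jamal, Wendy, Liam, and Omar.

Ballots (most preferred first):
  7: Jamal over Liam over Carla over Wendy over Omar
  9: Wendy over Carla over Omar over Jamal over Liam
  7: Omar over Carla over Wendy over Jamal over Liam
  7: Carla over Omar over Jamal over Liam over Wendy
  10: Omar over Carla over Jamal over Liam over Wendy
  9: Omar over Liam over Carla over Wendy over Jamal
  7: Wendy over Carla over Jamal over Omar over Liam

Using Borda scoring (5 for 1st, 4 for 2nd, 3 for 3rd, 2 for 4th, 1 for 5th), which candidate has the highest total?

Carla

Carla: 7×3 + 9×4 + 7×4 + 7×5 + 10×4 + 9×3 + 7×4 = 215
Jamal: 7×5 + 9×2 + 7×2 + 7×3 + 10×3 + 9×1 + 7×3 = 148
Wendy: 7×2 + 9×5 + 7×3 + 7×1 + 10×1 + 9×2 + 7×5 = 150
Liam: 7×4 + 9×1 + 7×1 + 7×2 + 10×2 + 9×4 + 7×1 = 121
Omar: 7×1 + 9×3 + 7×5 + 7×4 + 10×5 + 9×5 + 7×2 = 206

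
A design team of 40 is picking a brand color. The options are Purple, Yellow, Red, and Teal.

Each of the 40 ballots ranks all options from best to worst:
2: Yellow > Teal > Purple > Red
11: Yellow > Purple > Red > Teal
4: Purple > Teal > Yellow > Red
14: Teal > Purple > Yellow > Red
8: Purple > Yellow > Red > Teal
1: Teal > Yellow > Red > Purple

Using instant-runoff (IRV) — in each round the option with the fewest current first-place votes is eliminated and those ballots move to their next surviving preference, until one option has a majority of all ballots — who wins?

Round 1: Purple 12, Yellow 13, Red 0, Teal 15. Red eliminated.
Round 2: Purple 12, Yellow 13, Teal 15. Purple eliminated.
Round 3: Yellow 21, Teal 19. Yellow has a majority (≥21).

Yellow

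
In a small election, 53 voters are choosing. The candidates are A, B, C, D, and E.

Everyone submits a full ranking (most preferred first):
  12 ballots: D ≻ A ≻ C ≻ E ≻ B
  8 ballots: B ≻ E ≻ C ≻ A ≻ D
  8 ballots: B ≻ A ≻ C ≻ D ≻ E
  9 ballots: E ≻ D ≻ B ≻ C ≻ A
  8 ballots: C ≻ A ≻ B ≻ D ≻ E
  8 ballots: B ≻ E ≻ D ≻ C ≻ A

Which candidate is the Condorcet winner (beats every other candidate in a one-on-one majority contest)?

B

B vs A: 33–20
B vs C: 33–20
B vs D: 32–21
B vs E: 32–21
B beats every other candidate.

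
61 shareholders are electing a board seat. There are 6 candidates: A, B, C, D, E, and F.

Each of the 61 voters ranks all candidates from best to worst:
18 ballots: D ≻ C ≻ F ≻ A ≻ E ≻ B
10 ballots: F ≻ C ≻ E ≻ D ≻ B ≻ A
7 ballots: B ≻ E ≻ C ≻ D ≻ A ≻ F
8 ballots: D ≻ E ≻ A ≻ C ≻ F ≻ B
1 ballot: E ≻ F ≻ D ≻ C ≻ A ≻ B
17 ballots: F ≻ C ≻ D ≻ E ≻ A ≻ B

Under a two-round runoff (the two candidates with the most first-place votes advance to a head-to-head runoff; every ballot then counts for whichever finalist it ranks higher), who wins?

D

Round 1 first-place votes: A 0, B 7, C 0, D 26, E 1, F 27. F and D advance.
Runoff: F is ranked above D on 28 ballots, D above F on 33.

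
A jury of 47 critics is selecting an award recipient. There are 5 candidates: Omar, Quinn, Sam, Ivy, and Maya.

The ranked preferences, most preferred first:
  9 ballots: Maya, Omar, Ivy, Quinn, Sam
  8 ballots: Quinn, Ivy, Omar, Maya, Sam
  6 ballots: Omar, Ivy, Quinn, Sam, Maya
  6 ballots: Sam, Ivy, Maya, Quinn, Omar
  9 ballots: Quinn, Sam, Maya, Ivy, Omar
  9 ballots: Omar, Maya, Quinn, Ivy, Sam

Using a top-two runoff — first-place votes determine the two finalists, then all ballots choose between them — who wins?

Round 1 first-place votes: Omar 15, Quinn 17, Sam 6, Ivy 0, Maya 9. Quinn and Omar advance.
Runoff: Quinn is ranked above Omar on 23 ballots, Omar above Quinn on 24.

Omar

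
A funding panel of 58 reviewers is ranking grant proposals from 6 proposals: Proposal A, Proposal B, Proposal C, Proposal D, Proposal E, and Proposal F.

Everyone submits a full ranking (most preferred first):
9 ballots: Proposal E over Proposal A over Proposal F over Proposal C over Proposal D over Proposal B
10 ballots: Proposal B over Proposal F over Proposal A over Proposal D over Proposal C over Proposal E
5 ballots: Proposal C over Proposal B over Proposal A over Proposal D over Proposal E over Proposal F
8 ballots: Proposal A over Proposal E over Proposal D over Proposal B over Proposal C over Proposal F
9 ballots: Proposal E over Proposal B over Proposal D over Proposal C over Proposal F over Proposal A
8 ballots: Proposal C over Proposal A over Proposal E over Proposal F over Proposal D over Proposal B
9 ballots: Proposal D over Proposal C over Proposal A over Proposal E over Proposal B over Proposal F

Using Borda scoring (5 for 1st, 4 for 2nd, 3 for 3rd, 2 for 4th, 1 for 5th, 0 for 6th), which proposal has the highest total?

Proposal A

Proposal A: 9×4 + 10×3 + 5×3 + 8×5 + 9×0 + 8×4 + 9×3 = 180
Proposal B: 9×0 + 10×5 + 5×4 + 8×2 + 9×4 + 8×0 + 9×1 = 131
Proposal C: 9×2 + 10×1 + 5×5 + 8×1 + 9×2 + 8×5 + 9×4 = 155
Proposal D: 9×1 + 10×2 + 5×2 + 8×3 + 9×3 + 8×1 + 9×5 = 143
Proposal E: 9×5 + 10×0 + 5×1 + 8×4 + 9×5 + 8×3 + 9×2 = 169
Proposal F: 9×3 + 10×4 + 5×0 + 8×0 + 9×1 + 8×2 + 9×0 = 92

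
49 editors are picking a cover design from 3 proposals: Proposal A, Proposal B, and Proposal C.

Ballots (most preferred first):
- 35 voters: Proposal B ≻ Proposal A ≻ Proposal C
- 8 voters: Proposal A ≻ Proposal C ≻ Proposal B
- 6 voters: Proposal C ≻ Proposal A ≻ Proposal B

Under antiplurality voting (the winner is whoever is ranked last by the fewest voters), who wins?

Last-place votes: Proposal A 0, Proposal B 14, Proposal C 35.

Proposal A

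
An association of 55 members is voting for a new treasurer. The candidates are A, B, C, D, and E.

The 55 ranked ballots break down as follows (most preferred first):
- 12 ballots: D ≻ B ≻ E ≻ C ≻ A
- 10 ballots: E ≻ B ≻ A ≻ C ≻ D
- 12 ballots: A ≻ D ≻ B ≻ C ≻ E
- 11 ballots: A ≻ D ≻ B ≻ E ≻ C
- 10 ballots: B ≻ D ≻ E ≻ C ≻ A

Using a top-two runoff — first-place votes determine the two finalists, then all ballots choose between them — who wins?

Round 1 first-place votes: A 23, B 10, C 0, D 12, E 10. A and D advance.
Runoff: A is ranked above D on 33 ballots, D above A on 22.

A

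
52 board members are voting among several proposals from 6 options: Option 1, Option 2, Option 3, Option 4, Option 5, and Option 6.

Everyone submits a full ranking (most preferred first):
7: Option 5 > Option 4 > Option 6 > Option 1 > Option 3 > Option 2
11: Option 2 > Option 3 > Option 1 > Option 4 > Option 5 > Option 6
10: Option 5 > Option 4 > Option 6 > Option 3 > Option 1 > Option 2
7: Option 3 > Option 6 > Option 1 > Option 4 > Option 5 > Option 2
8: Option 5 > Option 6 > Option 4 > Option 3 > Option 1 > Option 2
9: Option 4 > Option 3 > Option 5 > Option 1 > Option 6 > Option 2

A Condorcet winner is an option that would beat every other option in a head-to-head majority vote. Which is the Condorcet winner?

Option 4

Option 4 vs Option 1: 34–18
Option 4 vs Option 2: 41–11
Option 4 vs Option 3: 34–18
Option 4 vs Option 5: 27–25
Option 4 vs Option 6: 37–15
Option 4 beats every other option.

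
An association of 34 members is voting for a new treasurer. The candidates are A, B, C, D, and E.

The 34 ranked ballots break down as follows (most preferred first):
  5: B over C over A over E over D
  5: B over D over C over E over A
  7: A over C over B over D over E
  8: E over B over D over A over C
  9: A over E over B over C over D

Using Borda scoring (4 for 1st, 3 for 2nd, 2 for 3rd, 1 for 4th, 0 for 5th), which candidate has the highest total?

A: 5×2 + 5×0 + 7×4 + 8×1 + 9×4 = 82
B: 5×4 + 5×4 + 7×2 + 8×3 + 9×2 = 96
C: 5×3 + 5×2 + 7×3 + 8×0 + 9×1 = 55
D: 5×0 + 5×3 + 7×1 + 8×2 + 9×0 = 38
E: 5×1 + 5×1 + 7×0 + 8×4 + 9×3 = 69

B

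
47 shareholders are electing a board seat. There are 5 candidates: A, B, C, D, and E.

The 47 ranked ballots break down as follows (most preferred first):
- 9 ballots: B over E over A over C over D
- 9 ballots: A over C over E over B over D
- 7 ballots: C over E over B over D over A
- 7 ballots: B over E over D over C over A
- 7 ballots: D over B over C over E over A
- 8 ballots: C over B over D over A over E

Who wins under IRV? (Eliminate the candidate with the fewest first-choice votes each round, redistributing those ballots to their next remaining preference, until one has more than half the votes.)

C

Round 1: A 9, B 16, C 15, D 7, E 0. E eliminated.
Round 2: A 9, B 16, C 15, D 7. D eliminated.
Round 3: A 9, B 23, C 15. A eliminated.
Round 4: B 23, C 24. C has a majority (≥24).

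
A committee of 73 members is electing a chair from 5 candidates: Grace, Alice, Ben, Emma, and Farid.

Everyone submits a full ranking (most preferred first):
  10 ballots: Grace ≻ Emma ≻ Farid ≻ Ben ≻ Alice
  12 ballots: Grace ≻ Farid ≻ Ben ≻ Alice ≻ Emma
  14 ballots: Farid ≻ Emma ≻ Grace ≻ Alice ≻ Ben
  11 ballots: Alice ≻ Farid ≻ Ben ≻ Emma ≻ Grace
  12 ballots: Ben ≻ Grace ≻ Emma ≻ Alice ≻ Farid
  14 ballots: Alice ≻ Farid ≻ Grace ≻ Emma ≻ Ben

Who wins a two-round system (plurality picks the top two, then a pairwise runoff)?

Round 1 first-place votes: Grace 22, Alice 25, Ben 12, Emma 0, Farid 14. Alice and Grace advance.
Runoff: Alice is ranked above Grace on 25 ballots, Grace above Alice on 48.

Grace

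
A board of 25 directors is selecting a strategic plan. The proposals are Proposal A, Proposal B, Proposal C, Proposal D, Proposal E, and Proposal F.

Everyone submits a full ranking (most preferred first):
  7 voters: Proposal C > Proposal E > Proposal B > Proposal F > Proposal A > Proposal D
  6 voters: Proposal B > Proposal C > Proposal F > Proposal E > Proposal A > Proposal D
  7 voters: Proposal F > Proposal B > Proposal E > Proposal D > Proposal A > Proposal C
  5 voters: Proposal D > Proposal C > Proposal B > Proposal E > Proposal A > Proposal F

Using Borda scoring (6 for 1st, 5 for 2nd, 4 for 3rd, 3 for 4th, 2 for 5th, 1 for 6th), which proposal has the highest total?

Proposal B

Proposal A: 7×2 + 6×2 + 7×2 + 5×2 = 50
Proposal B: 7×4 + 6×6 + 7×5 + 5×4 = 119
Proposal C: 7×6 + 6×5 + 7×1 + 5×5 = 104
Proposal D: 7×1 + 6×1 + 7×3 + 5×6 = 64
Proposal E: 7×5 + 6×3 + 7×4 + 5×3 = 96
Proposal F: 7×3 + 6×4 + 7×6 + 5×1 = 92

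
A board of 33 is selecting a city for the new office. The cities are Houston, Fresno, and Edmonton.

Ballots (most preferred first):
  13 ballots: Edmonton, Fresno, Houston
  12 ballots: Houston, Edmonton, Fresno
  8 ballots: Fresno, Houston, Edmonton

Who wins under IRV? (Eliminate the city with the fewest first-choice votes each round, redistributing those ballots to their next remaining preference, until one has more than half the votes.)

Round 1: Houston 12, Fresno 8, Edmonton 13. Fresno eliminated.
Round 2: Houston 20, Edmonton 13. Houston has a majority (≥17).

Houston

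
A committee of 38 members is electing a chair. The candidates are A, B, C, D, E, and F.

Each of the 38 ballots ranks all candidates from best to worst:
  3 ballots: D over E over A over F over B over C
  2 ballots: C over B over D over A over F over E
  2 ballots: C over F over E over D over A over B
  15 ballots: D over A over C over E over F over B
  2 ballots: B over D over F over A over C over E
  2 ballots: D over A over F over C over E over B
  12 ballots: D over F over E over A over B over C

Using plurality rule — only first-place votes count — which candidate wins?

D

First-place votes: A 0, B 2, C 4, D 32, E 0, F 0.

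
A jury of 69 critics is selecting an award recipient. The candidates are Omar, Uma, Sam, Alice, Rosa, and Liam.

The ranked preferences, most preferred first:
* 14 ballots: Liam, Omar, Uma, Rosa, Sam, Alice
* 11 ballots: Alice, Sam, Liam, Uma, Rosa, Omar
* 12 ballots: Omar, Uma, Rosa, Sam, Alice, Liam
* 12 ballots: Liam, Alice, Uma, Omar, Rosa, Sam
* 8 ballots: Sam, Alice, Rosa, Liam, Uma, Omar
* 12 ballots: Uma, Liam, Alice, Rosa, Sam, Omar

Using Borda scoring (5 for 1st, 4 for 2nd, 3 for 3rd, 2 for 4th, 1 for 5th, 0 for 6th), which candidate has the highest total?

Omar: 14×4 + 11×0 + 12×5 + 12×2 + 8×0 + 12×0 = 140
Uma: 14×3 + 11×2 + 12×4 + 12×3 + 8×1 + 12×5 = 216
Sam: 14×1 + 11×4 + 12×2 + 12×0 + 8×5 + 12×1 = 134
Alice: 14×0 + 11×5 + 12×1 + 12×4 + 8×4 + 12×3 = 183
Rosa: 14×2 + 11×1 + 12×3 + 12×1 + 8×3 + 12×2 = 135
Liam: 14×5 + 11×3 + 12×0 + 12×5 + 8×2 + 12×4 = 227

Liam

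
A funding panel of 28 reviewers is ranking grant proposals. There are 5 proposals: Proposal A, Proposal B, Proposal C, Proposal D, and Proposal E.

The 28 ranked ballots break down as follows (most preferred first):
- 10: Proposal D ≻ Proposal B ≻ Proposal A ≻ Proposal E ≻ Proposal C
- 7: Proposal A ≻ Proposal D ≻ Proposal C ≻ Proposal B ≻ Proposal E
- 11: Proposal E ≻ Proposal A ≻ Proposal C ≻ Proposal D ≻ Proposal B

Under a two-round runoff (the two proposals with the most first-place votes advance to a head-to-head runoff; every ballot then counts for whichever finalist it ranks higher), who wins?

Round 1 first-place votes: Proposal A 7, Proposal B 0, Proposal C 0, Proposal D 10, Proposal E 11. Proposal E and Proposal D advance.
Runoff: Proposal E is ranked above Proposal D on 11 ballots, Proposal D above Proposal E on 17.

Proposal D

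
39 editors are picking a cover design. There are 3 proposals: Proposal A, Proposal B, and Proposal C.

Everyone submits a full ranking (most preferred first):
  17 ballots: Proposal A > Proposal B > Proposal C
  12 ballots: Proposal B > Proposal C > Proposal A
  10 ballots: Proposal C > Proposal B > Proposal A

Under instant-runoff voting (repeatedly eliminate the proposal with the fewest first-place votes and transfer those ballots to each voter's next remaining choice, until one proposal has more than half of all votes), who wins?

Proposal B

Round 1: Proposal A 17, Proposal B 12, Proposal C 10. Proposal C eliminated.
Round 2: Proposal A 17, Proposal B 22. Proposal B has a majority (≥20).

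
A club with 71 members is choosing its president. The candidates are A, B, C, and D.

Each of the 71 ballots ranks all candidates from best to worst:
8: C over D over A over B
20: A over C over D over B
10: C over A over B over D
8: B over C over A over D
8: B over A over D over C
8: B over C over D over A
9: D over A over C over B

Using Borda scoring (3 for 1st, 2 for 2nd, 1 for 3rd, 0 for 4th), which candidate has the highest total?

C

A: 8×1 + 20×3 + 10×2 + 8×1 + 8×2 + 8×0 + 9×2 = 130
B: 8×0 + 20×0 + 10×1 + 8×3 + 8×3 + 8×3 + 9×0 = 82
C: 8×3 + 20×2 + 10×3 + 8×2 + 8×0 + 8×2 + 9×1 = 135
D: 8×2 + 20×1 + 10×0 + 8×0 + 8×1 + 8×1 + 9×3 = 79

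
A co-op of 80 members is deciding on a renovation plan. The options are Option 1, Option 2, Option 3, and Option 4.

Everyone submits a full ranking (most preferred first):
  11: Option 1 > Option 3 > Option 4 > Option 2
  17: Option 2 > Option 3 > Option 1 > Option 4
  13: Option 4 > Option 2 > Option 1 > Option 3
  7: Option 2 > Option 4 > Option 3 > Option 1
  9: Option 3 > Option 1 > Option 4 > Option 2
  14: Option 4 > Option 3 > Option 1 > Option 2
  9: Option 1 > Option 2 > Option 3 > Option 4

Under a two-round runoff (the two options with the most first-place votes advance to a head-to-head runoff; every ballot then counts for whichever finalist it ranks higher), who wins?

Round 1 first-place votes: Option 1 20, Option 2 24, Option 3 9, Option 4 27. Option 4 and Option 2 advance.
Runoff: Option 4 is ranked above Option 2 on 47 ballots, Option 2 above Option 4 on 33.

Option 4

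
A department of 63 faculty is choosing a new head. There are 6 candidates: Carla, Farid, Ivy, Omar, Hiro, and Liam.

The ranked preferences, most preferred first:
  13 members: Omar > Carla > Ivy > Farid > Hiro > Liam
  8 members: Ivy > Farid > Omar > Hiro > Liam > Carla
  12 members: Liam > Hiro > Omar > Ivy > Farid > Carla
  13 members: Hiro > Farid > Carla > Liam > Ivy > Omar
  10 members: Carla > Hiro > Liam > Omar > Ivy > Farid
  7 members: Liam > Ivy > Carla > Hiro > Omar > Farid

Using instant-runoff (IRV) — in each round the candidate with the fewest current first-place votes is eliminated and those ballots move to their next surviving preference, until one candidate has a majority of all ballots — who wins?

Round 1: Carla 10, Farid 0, Ivy 8, Omar 13, Hiro 13, Liam 19. Farid eliminated.
Round 2: Carla 10, Ivy 8, Omar 13, Hiro 13, Liam 19. Ivy eliminated.
Round 3: Carla 10, Omar 21, Hiro 13, Liam 19. Carla eliminated.
Round 4: Omar 21, Hiro 23, Liam 19. Liam eliminated.
Round 5: Omar 21, Hiro 42. Hiro has a majority (≥32).

Hiro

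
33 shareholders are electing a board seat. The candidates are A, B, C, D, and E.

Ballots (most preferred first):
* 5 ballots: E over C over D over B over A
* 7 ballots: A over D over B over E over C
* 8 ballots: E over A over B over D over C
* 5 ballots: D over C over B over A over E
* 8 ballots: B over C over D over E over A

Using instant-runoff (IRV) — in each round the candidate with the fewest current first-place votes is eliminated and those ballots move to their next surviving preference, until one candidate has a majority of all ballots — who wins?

Round 1: A 7, B 8, C 0, D 5, E 13. C eliminated.
Round 2: A 7, B 8, D 5, E 13. D eliminated.
Round 3: A 7, B 13, E 13. A eliminated.
Round 4: B 20, E 13. B has a majority (≥17).

B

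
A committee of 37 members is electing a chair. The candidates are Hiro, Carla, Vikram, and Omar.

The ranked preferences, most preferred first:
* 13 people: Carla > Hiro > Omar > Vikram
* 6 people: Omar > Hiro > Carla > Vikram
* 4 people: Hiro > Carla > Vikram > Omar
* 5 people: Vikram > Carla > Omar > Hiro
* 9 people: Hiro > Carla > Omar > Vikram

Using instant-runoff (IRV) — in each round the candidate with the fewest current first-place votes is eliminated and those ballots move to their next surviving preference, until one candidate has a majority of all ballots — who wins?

Hiro

Round 1: Hiro 13, Carla 13, Vikram 5, Omar 6. Vikram eliminated.
Round 2: Hiro 13, Carla 18, Omar 6. Omar eliminated.
Round 3: Hiro 19, Carla 18. Hiro has a majority (≥19).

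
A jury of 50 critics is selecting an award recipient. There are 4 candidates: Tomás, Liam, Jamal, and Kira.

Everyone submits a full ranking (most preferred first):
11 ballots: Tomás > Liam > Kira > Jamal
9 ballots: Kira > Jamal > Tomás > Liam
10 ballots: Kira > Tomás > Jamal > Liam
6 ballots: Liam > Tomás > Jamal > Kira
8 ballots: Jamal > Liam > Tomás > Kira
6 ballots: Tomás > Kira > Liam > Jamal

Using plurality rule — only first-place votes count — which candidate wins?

Kira

First-place votes: Tomás 17, Liam 6, Jamal 8, Kira 19.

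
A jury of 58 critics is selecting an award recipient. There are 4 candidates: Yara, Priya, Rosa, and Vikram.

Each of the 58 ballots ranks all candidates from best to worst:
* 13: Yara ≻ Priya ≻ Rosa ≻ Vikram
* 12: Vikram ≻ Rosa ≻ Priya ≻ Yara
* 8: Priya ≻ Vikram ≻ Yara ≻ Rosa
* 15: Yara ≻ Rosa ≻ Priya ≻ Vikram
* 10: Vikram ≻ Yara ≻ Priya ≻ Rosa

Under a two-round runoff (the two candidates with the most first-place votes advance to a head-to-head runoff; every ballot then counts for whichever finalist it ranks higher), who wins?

Vikram

Round 1 first-place votes: Yara 28, Priya 8, Rosa 0, Vikram 22. Yara and Vikram advance.
Runoff: Yara is ranked above Vikram on 28 ballots, Vikram above Yara on 30.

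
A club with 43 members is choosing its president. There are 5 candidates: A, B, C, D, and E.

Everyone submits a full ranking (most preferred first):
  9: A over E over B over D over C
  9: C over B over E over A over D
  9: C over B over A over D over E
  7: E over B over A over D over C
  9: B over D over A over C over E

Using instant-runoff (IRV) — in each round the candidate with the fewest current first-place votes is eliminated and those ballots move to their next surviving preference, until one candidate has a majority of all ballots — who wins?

Round 1: A 9, B 9, C 18, D 0, E 7. D eliminated.
Round 2: A 9, B 9, C 18, E 7. E eliminated.
Round 3: A 9, B 16, C 18. A eliminated.
Round 4: B 25, C 18. B has a majority (≥22).

B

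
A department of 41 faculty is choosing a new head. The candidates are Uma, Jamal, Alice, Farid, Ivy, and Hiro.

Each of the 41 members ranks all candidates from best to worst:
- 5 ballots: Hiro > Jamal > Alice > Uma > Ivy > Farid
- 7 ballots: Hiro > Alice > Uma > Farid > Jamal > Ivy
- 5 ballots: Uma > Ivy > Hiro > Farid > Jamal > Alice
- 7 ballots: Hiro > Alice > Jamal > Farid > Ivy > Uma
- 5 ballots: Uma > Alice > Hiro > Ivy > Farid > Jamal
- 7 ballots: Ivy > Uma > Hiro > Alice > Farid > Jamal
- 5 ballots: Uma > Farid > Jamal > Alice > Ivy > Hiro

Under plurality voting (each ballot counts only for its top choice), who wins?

First-place votes: Uma 15, Jamal 0, Alice 0, Farid 0, Ivy 7, Hiro 19.

Hiro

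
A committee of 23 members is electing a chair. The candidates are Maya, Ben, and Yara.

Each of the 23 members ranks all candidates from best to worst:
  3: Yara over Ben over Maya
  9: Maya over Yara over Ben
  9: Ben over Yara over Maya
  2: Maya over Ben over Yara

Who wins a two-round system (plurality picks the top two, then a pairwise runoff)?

Ben

Round 1 first-place votes: Maya 11, Ben 9, Yara 3. Maya and Ben advance.
Runoff: Maya is ranked above Ben on 11 ballots, Ben above Maya on 12.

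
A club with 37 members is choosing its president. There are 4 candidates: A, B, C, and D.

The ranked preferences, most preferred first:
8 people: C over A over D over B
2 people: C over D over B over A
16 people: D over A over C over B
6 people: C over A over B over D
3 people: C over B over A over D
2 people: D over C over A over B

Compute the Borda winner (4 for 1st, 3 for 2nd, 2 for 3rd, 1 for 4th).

C

A: 8×3 + 2×1 + 16×3 + 6×3 + 3×2 + 2×2 = 102
B: 8×1 + 2×2 + 16×1 + 6×2 + 3×3 + 2×1 = 51
C: 8×4 + 2×4 + 16×2 + 6×4 + 3×4 + 2×3 = 114
D: 8×2 + 2×3 + 16×4 + 6×1 + 3×1 + 2×4 = 103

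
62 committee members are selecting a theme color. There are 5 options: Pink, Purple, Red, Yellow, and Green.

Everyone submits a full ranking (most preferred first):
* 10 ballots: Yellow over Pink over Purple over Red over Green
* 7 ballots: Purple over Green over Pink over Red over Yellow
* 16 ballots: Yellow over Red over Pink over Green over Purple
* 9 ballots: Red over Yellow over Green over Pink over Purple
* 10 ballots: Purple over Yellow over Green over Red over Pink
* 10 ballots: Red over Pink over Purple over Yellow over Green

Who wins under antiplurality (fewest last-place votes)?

Last-place votes: Pink 10, Purple 25, Red 0, Yellow 7, Green 20.

Red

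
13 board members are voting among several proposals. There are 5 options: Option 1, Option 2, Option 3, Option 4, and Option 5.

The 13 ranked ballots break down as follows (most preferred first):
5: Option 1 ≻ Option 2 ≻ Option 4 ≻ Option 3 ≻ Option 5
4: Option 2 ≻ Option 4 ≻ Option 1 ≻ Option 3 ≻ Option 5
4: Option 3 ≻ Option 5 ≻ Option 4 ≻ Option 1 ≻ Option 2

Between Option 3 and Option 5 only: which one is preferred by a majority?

Option 3 is ranked above Option 5 on 13 ballots; Option 5 above Option 3 on 0.

Option 3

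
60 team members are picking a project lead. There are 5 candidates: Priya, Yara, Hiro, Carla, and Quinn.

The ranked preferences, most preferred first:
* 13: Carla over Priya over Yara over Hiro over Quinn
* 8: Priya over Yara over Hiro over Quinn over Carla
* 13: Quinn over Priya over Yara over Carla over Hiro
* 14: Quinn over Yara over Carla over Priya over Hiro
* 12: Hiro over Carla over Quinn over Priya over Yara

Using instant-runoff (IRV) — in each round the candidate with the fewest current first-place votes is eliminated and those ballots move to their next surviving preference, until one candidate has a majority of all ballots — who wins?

Round 1: Priya 8, Yara 0, Hiro 12, Carla 13, Quinn 27. Yara eliminated.
Round 2: Priya 8, Hiro 12, Carla 13, Quinn 27. Priya eliminated.
Round 3: Hiro 20, Carla 13, Quinn 27. Carla eliminated.
Round 4: Hiro 33, Quinn 27. Hiro has a majority (≥31).

Hiro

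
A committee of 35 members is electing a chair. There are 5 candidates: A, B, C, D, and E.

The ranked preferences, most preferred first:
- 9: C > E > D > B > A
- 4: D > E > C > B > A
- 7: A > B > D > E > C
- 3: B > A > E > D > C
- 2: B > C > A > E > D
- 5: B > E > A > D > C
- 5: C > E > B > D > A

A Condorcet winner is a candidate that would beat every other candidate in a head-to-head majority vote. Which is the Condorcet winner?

E vs A: 23–12
E vs B: 18–17
E vs C: 19–16
E vs D: 24–11
E beats every other candidate.

E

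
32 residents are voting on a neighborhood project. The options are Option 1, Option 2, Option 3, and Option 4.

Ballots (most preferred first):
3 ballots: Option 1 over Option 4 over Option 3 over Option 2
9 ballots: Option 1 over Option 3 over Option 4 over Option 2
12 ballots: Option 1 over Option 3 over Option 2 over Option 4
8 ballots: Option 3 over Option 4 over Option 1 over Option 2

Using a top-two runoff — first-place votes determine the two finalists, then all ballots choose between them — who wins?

Option 1

Round 1 first-place votes: Option 1 24, Option 2 0, Option 3 8, Option 4 0. Option 1 and Option 3 advance.
Runoff: Option 1 is ranked above Option 3 on 24 ballots, Option 3 above Option 1 on 8.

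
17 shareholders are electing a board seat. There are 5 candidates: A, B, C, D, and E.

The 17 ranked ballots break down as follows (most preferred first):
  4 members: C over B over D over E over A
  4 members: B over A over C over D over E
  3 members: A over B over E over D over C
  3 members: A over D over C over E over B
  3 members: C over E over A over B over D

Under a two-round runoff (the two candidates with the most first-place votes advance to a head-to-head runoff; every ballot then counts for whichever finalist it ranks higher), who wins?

A

Round 1 first-place votes: A 6, B 4, C 7, D 0, E 0. C and A advance.
Runoff: C is ranked above A on 7 ballots, A above C on 10.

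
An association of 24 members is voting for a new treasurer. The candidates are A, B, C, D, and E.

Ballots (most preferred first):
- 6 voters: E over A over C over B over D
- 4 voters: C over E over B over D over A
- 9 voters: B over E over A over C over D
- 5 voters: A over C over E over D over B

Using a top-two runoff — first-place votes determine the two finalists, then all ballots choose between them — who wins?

Round 1 first-place votes: A 5, B 9, C 4, D 0, E 6. B and E advance.
Runoff: B is ranked above E on 9 ballots, E above B on 15.

E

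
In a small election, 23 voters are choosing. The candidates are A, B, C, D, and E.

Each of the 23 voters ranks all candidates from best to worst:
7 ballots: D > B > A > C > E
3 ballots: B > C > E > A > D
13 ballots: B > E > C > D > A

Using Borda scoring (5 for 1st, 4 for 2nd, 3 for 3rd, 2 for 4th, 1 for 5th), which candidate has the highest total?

A: 7×3 + 3×2 + 13×1 = 40
B: 7×4 + 3×5 + 13×5 = 108
C: 7×2 + 3×4 + 13×3 = 65
D: 7×5 + 3×1 + 13×2 = 64
E: 7×1 + 3×3 + 13×4 = 68

B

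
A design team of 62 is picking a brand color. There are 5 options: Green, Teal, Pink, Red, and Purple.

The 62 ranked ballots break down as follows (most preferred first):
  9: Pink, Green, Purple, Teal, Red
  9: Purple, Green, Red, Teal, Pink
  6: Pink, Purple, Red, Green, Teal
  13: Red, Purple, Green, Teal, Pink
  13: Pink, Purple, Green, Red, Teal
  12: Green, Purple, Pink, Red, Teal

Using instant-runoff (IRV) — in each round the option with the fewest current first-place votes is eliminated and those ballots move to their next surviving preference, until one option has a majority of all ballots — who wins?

Round 1: Green 12, Teal 0, Pink 28, Red 13, Purple 9. Teal eliminated.
Round 2: Green 12, Pink 28, Red 13, Purple 9. Purple eliminated.
Round 3: Green 21, Pink 28, Red 13. Red eliminated.
Round 4: Green 34, Pink 28. Green has a majority (≥32).

Green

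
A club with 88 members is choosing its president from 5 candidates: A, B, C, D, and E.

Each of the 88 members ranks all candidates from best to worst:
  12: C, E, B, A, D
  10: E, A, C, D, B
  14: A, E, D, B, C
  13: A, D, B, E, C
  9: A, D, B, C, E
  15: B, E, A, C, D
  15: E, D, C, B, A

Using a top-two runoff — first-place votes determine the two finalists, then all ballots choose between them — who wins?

Round 1 first-place votes: A 36, B 15, C 12, D 0, E 25. A and E advance.
Runoff: A is ranked above E on 36 ballots, E above A on 52.

E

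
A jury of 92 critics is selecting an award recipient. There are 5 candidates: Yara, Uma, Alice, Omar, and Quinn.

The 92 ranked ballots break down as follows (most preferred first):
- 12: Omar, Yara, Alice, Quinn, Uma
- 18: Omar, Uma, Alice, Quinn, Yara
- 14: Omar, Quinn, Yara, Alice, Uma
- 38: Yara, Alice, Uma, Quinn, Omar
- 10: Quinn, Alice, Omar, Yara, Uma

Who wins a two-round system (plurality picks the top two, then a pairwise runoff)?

Round 1 first-place votes: Yara 38, Uma 0, Alice 0, Omar 44, Quinn 10. Omar and Yara advance.
Runoff: Omar is ranked above Yara on 54 ballots, Yara above Omar on 38.

Omar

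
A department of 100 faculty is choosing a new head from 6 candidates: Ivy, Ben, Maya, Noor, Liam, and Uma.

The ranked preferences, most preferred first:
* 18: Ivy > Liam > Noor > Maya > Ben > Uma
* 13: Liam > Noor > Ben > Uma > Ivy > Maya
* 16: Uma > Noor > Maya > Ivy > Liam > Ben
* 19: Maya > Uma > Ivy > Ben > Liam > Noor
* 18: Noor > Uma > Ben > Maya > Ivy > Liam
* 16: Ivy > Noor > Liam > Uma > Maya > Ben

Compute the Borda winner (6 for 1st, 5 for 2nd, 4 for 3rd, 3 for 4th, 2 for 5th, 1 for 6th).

Ivy: 18×6 + 13×2 + 16×3 + 19×4 + 18×2 + 16×6 = 390
Ben: 18×2 + 13×4 + 16×1 + 19×3 + 18×4 + 16×1 = 249
Maya: 18×3 + 13×1 + 16×4 + 19×6 + 18×3 + 16×2 = 331
Noor: 18×4 + 13×5 + 16×5 + 19×1 + 18×6 + 16×5 = 424
Liam: 18×5 + 13×6 + 16×2 + 19×2 + 18×1 + 16×4 = 320
Uma: 18×1 + 13×3 + 16×6 + 19×5 + 18×5 + 16×3 = 386

Noor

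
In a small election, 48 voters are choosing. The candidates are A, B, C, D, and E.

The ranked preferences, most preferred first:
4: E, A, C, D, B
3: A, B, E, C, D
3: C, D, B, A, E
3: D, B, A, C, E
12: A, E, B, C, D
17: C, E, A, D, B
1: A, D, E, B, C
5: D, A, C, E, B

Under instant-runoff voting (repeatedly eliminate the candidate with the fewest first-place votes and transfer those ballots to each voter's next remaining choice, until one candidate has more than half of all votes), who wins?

Round 1: A 16, B 0, C 20, D 8, E 4. B eliminated.
Round 2: A 16, C 20, D 8, E 4. E eliminated.
Round 3: A 20, C 20, D 8. D eliminated.
Round 4: A 28, C 20. A has a majority (≥25).

A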